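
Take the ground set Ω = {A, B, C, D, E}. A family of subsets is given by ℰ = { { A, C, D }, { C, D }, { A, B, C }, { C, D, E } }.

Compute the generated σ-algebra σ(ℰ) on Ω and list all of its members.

Initial family (6 sets): { {  }, { C, D }, { A, B, C }, { A, C, D }, { C, D, E }, Ω }.
Iteration 1 adds 6:
  { A, B }  = complement { C, D, E }
  { B, E }  = complement { A, C, D }
  { D, E }  = complement { A, B, C }
  { A, B, E }  = complement { C, D }
  { A, B, C, D }  = { A, C, D } ∪ { A, B, C }
  { A, C, D, E }  = { C, D, E } ∪ { A, C, D }
  — 12 sets.
Iteration 2: +6 →
  { B }  = complement { A, C, D, E }
  { E }  = complement { A, B, C, D }
  { B, D, E }  = { B, E } ∪ { D, E }
  { A, B, C, E }  = { B, E } ∪ { A, B, C }
  { A, B, D, E }  = { A, B } ∪ { D, E }
  { B, C, D, E }  = { B, E } ∪ { C, D, E }
  — 18 sets.
Iteration 3: +5 →
  { A }  = complement { B, C, D, E }
  { C }  = complement { A, B, D, E }
  { D }  = complement { A, B, C, E }
  { A, C }  = complement { B, D, E }
  { B, C, D }  = { C, D } ∪ { B }
  — 23 sets.
Iteration 4 (9 new):
  { A, D }  = { D } ∪ { A }
  { A, E }  = complement { B, C, D }
  { B, C }  = { B } ∪ { C }
  { B, D }  = { B } ∪ { D }
  { C, E }  = { E } ∪ { C }
  { A, B, D }  = { A, B } ∪ { D }
  { A, C, E }  = { E } ∪ { A, C }
  { A, D, E }  = { D, E } ∪ { A }
  { B, C, E }  = { B, E } ∪ { C }
  — 32 sets.
Iteration 5: no new sets; the family is a σ-algebra.

|σ(ℰ)| = 32.  σ(ℰ) = { {  }, { A }, { B }, { C }, { D }, { E }, { A, B }, { A, C }, { A, D }, { A, E }, { B, C }, { B, D }, { B, E }, { C, D }, { C, E }, { D, E }, { A, B, C }, { A, B, D }, { A, B, E }, { A, C, D }, { A, C, E }, { A, D, E }, { B, C, D }, { B, C, E }, { B, D, E }, { C, D, E }, { A, B, C, D }, { A, B, C, E }, { A, B, D, E }, { A, C, D, E }, { B, C, D, E }, Ω }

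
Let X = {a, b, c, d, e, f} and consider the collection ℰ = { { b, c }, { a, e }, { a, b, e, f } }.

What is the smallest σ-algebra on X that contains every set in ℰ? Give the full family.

Answer: σ(ℰ) = { {  }, { b }, { c }, { d }, { f }, { a, e }, { b, c }, { b, d }, { b, f }, { c, d }, { c, f }, { d, f }, { a, b, e }, { a, c, e }, { a, d, e }, { a, e, f }, { b, c, d }, { b, c, f }, { b, d, f }, { c, d, f }, { a, b, c, e }, { a, b, d, e }, { a, b, e, f }, { a, c, d, e }, { a, c, e, f }, { a, d, e, f }, { b, c, d, f }, { a, b, c, d, e }, { a, b, c, e, f }, { a, b, d, e, f }, { a, c, d, e, f }, X }

Working:
Begin from { {  }, { a, e }, { b, c }, { a, b, e, f }, X } (that is, ℰ plus ∅ and X).
Pass 1: +5 →
  { c, d }  = ᶜ of { a, b, e, f }
  { a, b, c, e }  = { b, c } ∪ { a, e }
  { a, d, e, f }  = ᶜ of { b, c }
  { b, c, d, f }  = ᶜ of { a, e }
  { a, b, c, e, f }  = { b, c } ∪ { a, b, e, f }
Pass 2 (7 new):
  { d }  = ᶜ of { a, b, c, e, f }
  { d, f }  = ᶜ of { a, b, c, e }
  { b, c, d }  = { c, d } ∪ { b, c }
  { a, c, d, e }  = { c, d } ∪ { a, e }
  { a, b, c, d, e }  = { c, d } ∪ { a, b, c, e }
  { a, b, d, e, f }  = { a, d, e, f } ∪ { a, b, e, f }
  { a, c, d, e, f }  = { c, d } ∪ { a, d, e, f }
Pass 3: +7 →
  { b }  = ᶜ of { a, c, d, e, f }
  { c }  = ᶜ of { a, b, d, e, f }
  { f }  = ᶜ of { a, b, c, d, e }
  { b, f }  = ᶜ of { a, c, d, e }
  { a, d, e }  = { a, e } ∪ { d }
  { a, e, f }  = ᶜ of { b, c, d }
  { c, d, f }  = { c, d } ∪ { d, f }
Pass 4. New:
  { b, d }  = { b } ∪ { d }
  { c, f }  = { f } ∪ { c }
  { a, b, e }  = ᶜ of { c, d, f }
  { a, c, e }  = { c } ∪ { a, e }
  { b, c, f }  = ᶜ of { a, d, e }
  { b, d, f }  = { b } ∪ { d, f }
  { a, b, d, e }  = { a, d, e } ∪ { b }
  { a, c, e, f }  = { c } ∪ { a, e, f }
Pass 5 adds nothing — fixpoint reached.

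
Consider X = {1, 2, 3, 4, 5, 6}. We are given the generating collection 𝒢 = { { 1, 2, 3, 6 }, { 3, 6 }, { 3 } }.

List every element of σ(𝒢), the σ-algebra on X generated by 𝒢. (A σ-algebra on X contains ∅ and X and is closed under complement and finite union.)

Take S₀ = 𝒢 ∪ {∅, X} = { {}, { 3 }, { 3, 6 }, { 1, 2, 3, 6 }, X }.
Round 1 adds 3:
  { 4, 5 }  = X∖{ 1, 2, 3, 6 }
  { 1, 2, 4, 5 }  = X∖{ 3, 6 }
  { 1, 2, 4, 5, 6 }  = X∖{ 3 }
  |family| = 8
Round 2 adds 3:
  { 3, 4, 5 }  = { 4, 5 } ∪ { 3 }
  { 3, 4, 5, 6 }  = { 4, 5 } ∪ { 3, 6 }
  { 1, 2, 3, 4, 5 }  = { 3 } ∪ { 1, 2, 4, 5 }
  |family| = 11
Round 3 adds 3:
  { 6 }  = X∖{ 1, 2, 3, 4, 5 }
  { 1, 2 }  = X∖{ 3, 4, 5, 6 }
  { 1, 2, 6 }  = X∖{ 3, 4, 5 }
  |family| = 14
Round 4 (2 new):
  { 1, 2, 3 }  = { 3 } ∪ { 1, 2 }
  { 4, 5, 6 }  = { 4, 5 } ∪ { 6 }
  |family| = 16
Round 5: no new sets; the family is a σ-algebra.

|σ(𝒢)| = 16.  σ(𝒢) = { {}, { 3 }, { 6 }, { 1, 2 }, { 3, 6 }, { 4, 5 }, { 1, 2, 3 }, { 1, 2, 6 }, { 3, 4, 5 }, { 4, 5, 6 }, { 1, 2, 3, 6 }, { 1, 2, 4, 5 }, { 3, 4, 5, 6 }, { 1, 2, 3, 4, 5 }, { 1, 2, 4, 5, 6 }, X }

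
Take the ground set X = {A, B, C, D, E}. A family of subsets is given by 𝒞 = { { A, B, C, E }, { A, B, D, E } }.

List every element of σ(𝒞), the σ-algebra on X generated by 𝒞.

σ(𝒞) (8 sets): { {}, { C }, { D }, { C, D }, { A, B, E }, { A, B, C, E }, { A, B, D, E }, X }

Trace:
Begin from { {}, { A, B, C, E }, { A, B, D, E }, X } (that is, 𝒞 plus ∅ and X).
Step 1: +2 →
  { C }  = complement { A, B, D, E }
  { D }  = complement { A, B, C, E }
  (now 6)
Step 2 adds 1:
  { C, D }  = { C } ∪ { D }
  (now 7)
Step 3 adds 1:
  { A, B, E }  = complement { C, D }
  (now 8)
Step 4: already closed under ᶜ and ∪.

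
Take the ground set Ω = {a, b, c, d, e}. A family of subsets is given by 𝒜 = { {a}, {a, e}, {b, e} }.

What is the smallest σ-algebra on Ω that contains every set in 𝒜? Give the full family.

Seed the family with 𝒜 together with ∅ and Ω: { {}, {a}, {a, e}, {b, e}, Ω }.
Iteration 1. New:
  {a, b, e}  = {b, e} ∪ {a, e}
  {a, c, d}  = ᶜ of {b, e}
  {b, c, d}  = ᶜ of {a, e}
  {b, c, d, e}  = ᶜ of {a}
Iteration 2: +3 →
  {c, d}  = ᶜ of {a, b, e}
  {a, b, c, d}  = {a, c, d} ∪ {b, c, d}
  {a, c, d, e}  = {a, c, d} ∪ {a, e}
Iteration 3: 2 new —
  {b}  = ᶜ of {a, c, d, e}
  {e}  = ᶜ of {a, b, c, d}
Iteration 4: +2 →
  {a, b}  = {b} ∪ {a}
  {c, d, e}  = {c, d} ∪ {e}
Iteration 5: closed — nothing new.

Hence σ(𝒜) has 16 members: { {}, {a}, {b}, {e}, {a, b}, {a, e}, {b, e}, {c, d}, {a, b, e}, {a, c, d}, {b, c, d}, {c, d, e}, {a, b, c, d}, {a, c, d, e}, {b, c, d, e}, Ω }.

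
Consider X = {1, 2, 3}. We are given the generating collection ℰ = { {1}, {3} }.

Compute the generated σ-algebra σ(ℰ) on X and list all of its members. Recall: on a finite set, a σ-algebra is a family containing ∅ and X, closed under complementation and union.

σ(ℰ) = { {}, {1}, {2}, {3}, {1, 2}, {1, 3}, {2, 3}, X }

Trace:
Take S₀ = ℰ ∪ {∅, X} = { {}, {1}, {3}, X }.
Iteration 1: 3 new —
  {1, 2}  = X∖{3}
  {1, 3}  = {3} ∪ {1}
  {2, 3}  = X∖{1}
  [7 total]
Iteration 2 (1 new):
  {2}  = X∖{1, 3}
  [8 total]
After Iteration 3 the family is unchanged; done.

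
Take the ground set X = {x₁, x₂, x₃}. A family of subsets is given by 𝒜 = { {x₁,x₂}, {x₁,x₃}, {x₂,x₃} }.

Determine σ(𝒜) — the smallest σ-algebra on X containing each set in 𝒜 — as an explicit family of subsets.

Initial family (5 sets): { {}, {x₁,x₂}, {x₁,x₃}, {x₂,x₃}, X }.
Pass 1: 3 new —
  {x₁}  = X∖{x₂,x₃}
  {x₂}  = X∖{x₁,x₃}
  {x₃}  = X∖{x₁,x₂}
  — 8 sets.
After Pass 2 the family is unchanged; done.

Therefore σ(𝒜) = { {}, {x₁}, {x₂}, {x₃}, {x₁,x₂}, {x₁,x₃}, {x₂,x₃}, X } (|σ(𝒜)| = 8).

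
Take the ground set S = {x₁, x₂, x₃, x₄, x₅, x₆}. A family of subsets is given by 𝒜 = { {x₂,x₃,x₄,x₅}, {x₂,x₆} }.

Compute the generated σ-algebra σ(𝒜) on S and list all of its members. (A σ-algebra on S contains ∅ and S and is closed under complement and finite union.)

σ(𝒜) = { {}, {x₁}, {x₂}, {x₆}, {x₁,x₂}, {x₁,x₆}, {x₂,x₆}, {x₁,x₂,x₆}, {x₃,x₄,x₅}, {x₁,x₃,x₄,x₅}, {x₂,x₃,x₄,x₅}, {x₃,x₄,x₅,x₆}, {x₁,x₂,x₃,x₄,x₅}, {x₁,x₃,x₄,x₅,x₆}, {x₂,x₃,x₄,x₅,x₆}, S }

Trace:
Begin from { {}, {x₂,x₆}, {x₂,x₃,x₄,x₅}, S } (that is, 𝒜 plus ∅ and S).
Pass 1: 3 new —
  {x₁,x₆}  = {x₂,x₃,x₄,x₅}ᶜ
  {x₁,x₃,x₄,x₅}  = {x₂,x₆}ᶜ
  {x₂,x₃,x₄,x₅,x₆}  = {x₂,x₆} ∪ {x₂,x₃,x₄,x₅}
  (now 7)
Pass 2 adds 4:
  {x₁}  = {x₂,x₃,x₄,x₅,x₆}ᶜ
  {x₁,x₂,x₆}  = {x₁,x₆} ∪ {x₂,x₆}
  {x₁,x₂,x₃,x₄,x₅}  = {x₁,x₃,x₄,x₅} ∪ {x₂,x₃,x₄,x₅}
  {x₁,x₃,x₄,x₅,x₆}  = {x₁,x₃,x₄,x₅} ∪ {x₁,x₆}
  (now 11)
Pass 3: 3 new —
  {x₂}  = {x₁,x₃,x₄,x₅,x₆}ᶜ
  {x₆}  = {x₁,x₂,x₃,x₄,x₅}ᶜ
  {x₃,x₄,x₅}  = {x₁,x₂,x₆}ᶜ
  (now 14)
Pass 4 (2 new):
  {x₁,x₂}  = {x₂} ∪ {x₁}
  {x₃,x₄,x₅,x₆}  = {x₃,x₄,x₅} ∪ {x₆}
  (now 16)
Pass 5: no new sets; the family is a σ-algebra.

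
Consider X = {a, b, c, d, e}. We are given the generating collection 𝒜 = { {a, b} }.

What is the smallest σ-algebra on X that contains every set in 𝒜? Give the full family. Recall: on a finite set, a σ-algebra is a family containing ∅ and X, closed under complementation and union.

σ(𝒜) = { {}, {a, b}, {c, d, e}, X }

Derivation:
Initial family (3 sets): { {}, {a, b}, X }.
Pass 1 adds 1:
  {c, d, e}  = X∖{a, b}
  [4 total]
Pass 2: stable.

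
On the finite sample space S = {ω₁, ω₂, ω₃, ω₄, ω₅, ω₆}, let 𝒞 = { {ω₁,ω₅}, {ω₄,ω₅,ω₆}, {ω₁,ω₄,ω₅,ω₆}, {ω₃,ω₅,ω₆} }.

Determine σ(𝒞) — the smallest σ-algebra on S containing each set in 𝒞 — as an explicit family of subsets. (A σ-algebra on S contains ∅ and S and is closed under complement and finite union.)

σ(𝒞) = { ∅, {ω₁}, {ω₂}, {ω₃}, {ω₄}, {ω₅}, {ω₆}, {ω₁,ω₂}, {ω₁,ω₃}, {ω₁,ω₄}, {ω₁,ω₅}, {ω₁,ω₆}, {ω₂,ω₃}, {ω₂,ω₄}, {ω₂,ω₅}, {ω₂,ω₆}, {ω₃,ω₄}, {ω₃,ω₅}, {ω₃,ω₆}, {ω₄,ω₅}, {ω₄,ω₆}, {ω₅,ω₆}, {ω₁,ω₂,ω₃}, {ω₁,ω₂,ω₄}, {ω₁,ω₂,ω₅}, {ω₁,ω₂,ω₆}, {ω₁,ω₃,ω₄}, {ω₁,ω₃,ω₅}, {ω₁,ω₃,ω₆}, {ω₁,ω₄,ω₅}, {ω₁,ω₄,ω₆}, {ω₁,ω₅,ω₆}, {ω₂,ω₃,ω₄}, {ω₂,ω₃,ω₅}, {ω₂,ω₃,ω₆}, {ω₂,ω₄,ω₅}, {ω₂,ω₄,ω₆}, {ω₂,ω₅,ω₆}, {ω₃,ω₄,ω₅}, {ω₃,ω₄,ω₆}, {ω₃,ω₅,ω₆}, {ω₄,ω₅,ω₆}, {ω₁,ω₂,ω₃,ω₄}, {ω₁,ω₂,ω₃,ω₅}, {ω₁,ω₂,ω₃,ω₆}, {ω₁,ω₂,ω₄,ω₅}, {ω₁,ω₂,ω₄,ω₆}, {ω₁,ω₂,ω₅,ω₆}, {ω₁,ω₃,ω₄,ω₅}, {ω₁,ω₃,ω₄,ω₆}, {ω₁,ω₃,ω₅,ω₆}, {ω₁,ω₄,ω₅,ω₆}, {ω₂,ω₃,ω₄,ω₅}, {ω₂,ω₃,ω₄,ω₆}, {ω₂,ω₃,ω₅,ω₆}, {ω₂,ω₄,ω₅,ω₆}, {ω₃,ω₄,ω₅,ω₆}, {ω₁,ω₂,ω₃,ω₄,ω₅}, {ω₁,ω₂,ω₃,ω₄,ω₆}, {ω₁,ω₂,ω₃,ω₅,ω₆}, {ω₁,ω₂,ω₄,ω₅,ω₆}, {ω₁,ω₃,ω₄,ω₅,ω₆}, {ω₂,ω₃,ω₄,ω₅,ω₆}, S }

Derivation:
Begin from { ∅, {ω₁,ω₅}, {ω₃,ω₅,ω₆}, {ω₄,ω₅,ω₆}, {ω₁,ω₄,ω₅,ω₆}, S } (that is, 𝒞 plus ∅ and S).
Round 1: +7 →
  {ω₂,ω₃}  = S∖{ω₁,ω₄,ω₅,ω₆}
  {ω₁,ω₂,ω₃}  = S∖{ω₄,ω₅,ω₆}
  {ω₁,ω₂,ω₄}  = S∖{ω₃,ω₅,ω₆}
  {ω₁,ω₃,ω₅,ω₆}  = {ω₃,ω₅,ω₆} ∪ {ω₁,ω₅}
  {ω₂,ω₃,ω₄,ω₆}  = S∖{ω₁,ω₅}
  {ω₃,ω₄,ω₅,ω₆}  = {ω₃,ω₅,ω₆} ∪ {ω₄,ω₅,ω₆}
  {ω₁,ω₃,ω₄,ω₅,ω₆}  = {ω₃,ω₅,ω₆} ∪ {ω₁,ω₄,ω₅,ω₆}
  (now 13)
Round 2 adds 11:
  {ω₂}  = S∖{ω₁,ω₃,ω₄,ω₅,ω₆}
  {ω₁,ω₂}  = S∖{ω₃,ω₄,ω₅,ω₆}
  {ω₂,ω₄}  = S∖{ω₁,ω₃,ω₅,ω₆}
  {ω₁,ω₂,ω₃,ω₄}  = {ω₁,ω₂,ω₃} ∪ {ω₁,ω₂,ω₄}
  {ω₁,ω₂,ω₃,ω₅}  = {ω₁,ω₂,ω₃} ∪ {ω₁,ω₅}
  {ω₁,ω₂,ω₄,ω₅}  = {ω₁,ω₂,ω₄} ∪ {ω₁,ω₅}
  {ω₂,ω₃,ω₅,ω₆}  = {ω₂,ω₃} ∪ {ω₃,ω₅,ω₆}
  {ω₁,ω₂,ω₃,ω₄,ω₆}  = {ω₁,ω₂,ω₃} ∪ {ω₂,ω₃,ω₄,ω₆}
  {ω₁,ω₂,ω₃,ω₅,ω₆}  = {ω₁,ω₃,ω₅,ω₆} ∪ {ω₁,ω₂,ω₃}
  {ω₁,ω₂,ω₄,ω₅,ω₆}  = {ω₁,ω₄,ω₅,ω₆} ∪ {ω₁,ω₂,ω₄}
  {ω₂,ω₃,ω₄,ω₅,ω₆}  = {ω₃,ω₄,ω₅,ω₆} ∪ {ω₂,ω₃}
  (now 24)
Round 3 adds 12:
  {ω₁}  = S∖{ω₂,ω₃,ω₄,ω₅,ω₆}
  {ω₃}  = S∖{ω₁,ω₂,ω₄,ω₅,ω₆}
  {ω₄}  = S∖{ω₁,ω₂,ω₃,ω₅,ω₆}
  {ω₅}  = S∖{ω₁,ω₂,ω₃,ω₄,ω₆}
  {ω₁,ω₄}  = S∖{ω₂,ω₃,ω₅,ω₆}
  {ω₃,ω₆}  = S∖{ω₁,ω₂,ω₄,ω₅}
  {ω₄,ω₆}  = S∖{ω₁,ω₂,ω₃,ω₅}
  {ω₅,ω₆}  = S∖{ω₁,ω₂,ω₃,ω₄}
  {ω₁,ω₂,ω₅}  = {ω₂} ∪ {ω₁,ω₅}
  {ω₂,ω₃,ω₄}  = {ω₂,ω₄} ∪ {ω₂,ω₃}
  {ω₂,ω₄,ω₅,ω₆}  = {ω₂} ∪ {ω₄,ω₅,ω₆}
  {ω₁,ω₂,ω₃,ω₄,ω₅}  = {ω₁,ω₅} ∪ {ω₁,ω₂,ω₃,ω₄}
  (now 36)
Round 4 adds 23:
  {ω₆}  = S∖{ω₁,ω₂,ω₃,ω₄,ω₅}
  {ω₁,ω₃}  = S∖{ω₂,ω₄,ω₅,ω₆}
  {ω₂,ω₅}  = {ω₂} ∪ {ω₅}
  {ω₃,ω₄}  = {ω₃} ∪ {ω₄}
  {ω₃,ω₅}  = {ω₅} ∪ {ω₃}
  {ω₄,ω₅}  = {ω₅} ∪ {ω₄}
  {ω₁,ω₃,ω₄}  = {ω₃} ∪ {ω₁,ω₄}
  {ω₁,ω₃,ω₅}  = {ω₃} ∪ {ω₁,ω₅}
  {ω₁,ω₃,ω₆}  = {ω₁} ∪ {ω₃,ω₆}
  {ω₁,ω₄,ω₅}  = {ω₅} ∪ {ω₁,ω₄}
  {ω₁,ω₄,ω₆}  = {ω₁} ∪ {ω₄,ω₆}
  {ω₁,ω₅,ω₆}  = S∖{ω₂,ω₃,ω₄}
  {ω₂,ω₃,ω₅}  = {ω₅} ∪ {ω₂,ω₃}
  {ω₂,ω₃,ω₆}  = {ω₂} ∪ {ω₃,ω₆}
  {ω₂,ω₄,ω₅}  = {ω₅} ∪ {ω₂,ω₄}
  {ω₂,ω₄,ω₆}  = {ω₂} ∪ {ω₄,ω₆}
  {ω₂,ω₅,ω₆}  = {ω₅,ω₆} ∪ {ω₂}
  {ω₃,ω₄,ω₆}  = S∖{ω₁,ω₂,ω₅}
  {ω₁,ω₂,ω₃,ω₆}  = {ω₁,ω₂,ω₃} ∪ {ω₃,ω₆}
  {ω₁,ω₂,ω₄,ω₆}  = {ω₁,ω₂} ∪ {ω₄,ω₆}
  {ω₁,ω₂,ω₅,ω₆}  = {ω₅,ω₆} ∪ {ω₁,ω₂}
  {ω₁,ω₃,ω₄,ω₆}  = {ω₁,ω₄} ∪ {ω₃,ω₆}
  {ω₂,ω₃,ω₄,ω₅}  = {ω₂,ω₃,ω₄} ∪ {ω₅}
  (now 59)
Round 5 adds 5:
  {ω₁,ω₆}  = S∖{ω₂,ω₃,ω₄,ω₅}
  {ω₂,ω₆}  = {ω₂} ∪ {ω₆}
  {ω₁,ω₂,ω₆}  = {ω₁,ω₂} ∪ {ω₆}
  {ω₃,ω₄,ω₅}  = {ω₃,ω₄} ∪ {ω₄,ω₅}
  {ω₁,ω₃,ω₄,ω₅}  = {ω₃,ω₄} ∪ {ω₁,ω₃,ω₅}
  (now 64)
Round 6: closed — nothing new.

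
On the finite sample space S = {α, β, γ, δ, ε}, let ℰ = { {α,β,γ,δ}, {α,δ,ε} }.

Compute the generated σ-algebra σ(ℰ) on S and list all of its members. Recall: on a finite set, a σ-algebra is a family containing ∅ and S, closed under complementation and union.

Start: ℰ ∪ {∅, S} = { {}, {α,δ,ε}, {α,β,γ,δ}, S }.
Step 1: +2 →
  {ε}  = complement {α,β,γ,δ}
  {β,γ}  = complement {α,δ,ε}
  (now 6)
Step 2: 1 new —
  {β,γ,ε}  = {β,γ} ∪ {ε}
  (now 7)
Step 3: +1 →
  {α,δ}  = complement {β,γ,ε}
  (now 8)
Step 4: closed — nothing new.

Therefore σ(ℰ) = { {}, {ε}, {α,δ}, {β,γ}, {α,δ,ε}, {β,γ,ε}, {α,β,γ,δ}, S } (|σ(ℰ)| = 8).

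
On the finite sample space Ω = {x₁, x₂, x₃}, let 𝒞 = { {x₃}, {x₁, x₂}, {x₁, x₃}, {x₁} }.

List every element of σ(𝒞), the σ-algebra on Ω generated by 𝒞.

Seed the family with 𝒞 together with ∅ and Ω: { {}, {x₁}, {x₃}, {x₁, x₂}, {x₁, x₃}, Ω }.
Pass 1 adds 2:
  {x₂}  = Ω∖{x₁, x₃}
  {x₂, x₃}  = Ω∖{x₁}
  [8 total]
Pass 2: closed — nothing new.

|σ(𝒞)| = 8.  σ(𝒞) = { {}, {x₁}, {x₂}, {x₃}, {x₁, x₂}, {x₁, x₃}, {x₂, x₃}, Ω }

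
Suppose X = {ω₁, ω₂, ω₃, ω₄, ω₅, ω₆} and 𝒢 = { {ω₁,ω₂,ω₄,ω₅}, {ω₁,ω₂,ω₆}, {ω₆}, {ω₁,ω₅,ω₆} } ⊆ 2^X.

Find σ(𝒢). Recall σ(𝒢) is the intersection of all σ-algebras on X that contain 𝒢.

σ(𝒢) = { {}, {ω₁}, {ω₂}, {ω₃}, {ω₄}, {ω₅}, {ω₆}, {ω₁,ω₂}, {ω₁,ω₃}, {ω₁,ω₄}, {ω₁,ω₅}, {ω₁,ω₆}, {ω₂,ω₃}, {ω₂,ω₄}, {ω₂,ω₅}, {ω₂,ω₆}, {ω₃,ω₄}, {ω₃,ω₅}, {ω₃,ω₆}, {ω₄,ω₅}, {ω₄,ω₆}, {ω₅,ω₆}, {ω₁,ω₂,ω₃}, {ω₁,ω₂,ω₄}, {ω₁,ω₂,ω₅}, {ω₁,ω₂,ω₆}, {ω₁,ω₃,ω₄}, {ω₁,ω₃,ω₅}, {ω₁,ω₃,ω₆}, {ω₁,ω₄,ω₅}, {ω₁,ω₄,ω₆}, {ω₁,ω₅,ω₆}, {ω₂,ω₃,ω₄}, {ω₂,ω₃,ω₅}, {ω₂,ω₃,ω₆}, {ω₂,ω₄,ω₅}, {ω₂,ω₄,ω₆}, {ω₂,ω₅,ω₆}, {ω₃,ω₄,ω₅}, {ω₃,ω₄,ω₆}, {ω₃,ω₅,ω₆}, {ω₄,ω₅,ω₆}, {ω₁,ω₂,ω₃,ω₄}, {ω₁,ω₂,ω₃,ω₅}, {ω₁,ω₂,ω₃,ω₆}, {ω₁,ω₂,ω₄,ω₅}, {ω₁,ω₂,ω₄,ω₆}, {ω₁,ω₂,ω₅,ω₆}, {ω₁,ω₃,ω₄,ω₅}, {ω₁,ω₃,ω₄,ω₆}, {ω₁,ω₃,ω₅,ω₆}, {ω₁,ω₄,ω₅,ω₆}, {ω₂,ω₃,ω₄,ω₅}, {ω₂,ω₃,ω₄,ω₆}, {ω₂,ω₃,ω₅,ω₆}, {ω₂,ω₄,ω₅,ω₆}, {ω₃,ω₄,ω₅,ω₆}, {ω₁,ω₂,ω₃,ω₄,ω₅}, {ω₁,ω₂,ω₃,ω₄,ω₆}, {ω₁,ω₂,ω₃,ω₅,ω₆}, {ω₁,ω₂,ω₄,ω₅,ω₆}, {ω₁,ω₃,ω₄,ω₅,ω₆}, {ω₂,ω₃,ω₄,ω₅,ω₆}, X }

Working:
Initial family (6 sets): { {}, {ω₆}, {ω₁,ω₂,ω₆}, {ω₁,ω₅,ω₆}, {ω₁,ω₂,ω₄,ω₅}, X }.
Step 1 adds 6:
  {ω₃,ω₆}  = ᶜ of {ω₁,ω₂,ω₄,ω₅}
  {ω₂,ω₃,ω₄}  = ᶜ of {ω₁,ω₅,ω₆}
  {ω₃,ω₄,ω₅}  = ᶜ of {ω₁,ω₂,ω₆}
  {ω₁,ω₂,ω₅,ω₆}  = {ω₁,ω₅,ω₆} ∪ {ω₁,ω₂,ω₆}
  {ω₁,ω₂,ω₃,ω₄,ω₅}  = ᶜ of {ω₆}
  {ω₁,ω₂,ω₄,ω₅,ω₆}  = {ω₁,ω₅,ω₆} ∪ {ω₁,ω₂,ω₄,ω₅}
  [12 total]
Step 2 (10 new):
  {ω₃}  = ᶜ of {ω₁,ω₂,ω₄,ω₅,ω₆}
  {ω₃,ω₄}  = ᶜ of {ω₁,ω₂,ω₅,ω₆}
  {ω₁,ω₂,ω₃,ω₆}  = {ω₃,ω₆} ∪ {ω₁,ω₂,ω₆}
  {ω₁,ω₃,ω₅,ω₆}  = {ω₁,ω₅,ω₆} ∪ {ω₃,ω₆}
  {ω₂,ω₃,ω₄,ω₅}  = {ω₃,ω₄,ω₅} ∪ {ω₂,ω₃,ω₄}
  {ω₂,ω₃,ω₄,ω₆}  = {ω₂,ω₃,ω₄} ∪ {ω₆}
  {ω₃,ω₄,ω₅,ω₆}  = {ω₃,ω₄,ω₅} ∪ {ω₆}
  {ω₁,ω₂,ω₃,ω₄,ω₆}  = {ω₂,ω₃,ω₄} ∪ {ω₁,ω₂,ω₆}
  {ω₁,ω₂,ω₃,ω₅,ω₆}  = {ω₃,ω₆} ∪ {ω₁,ω₂,ω₅,ω₆}
  {ω₁,ω₃,ω₄,ω₅,ω₆}  = {ω₃,ω₄,ω₅} ∪ {ω₁,ω₅,ω₆}
  [22 total]
Step 3 (10 new):
  {ω₂}  = ᶜ of {ω₁,ω₃,ω₄,ω₅,ω₆}
  {ω₄}  = ᶜ of {ω₁,ω₂,ω₃,ω₅,ω₆}
  {ω₅}  = ᶜ of {ω₁,ω₂,ω₃,ω₄,ω₆}
  {ω₁,ω₂}  = ᶜ of {ω₃,ω₄,ω₅,ω₆}
  {ω₁,ω₅}  = ᶜ of {ω₂,ω₃,ω₄,ω₆}
  {ω₁,ω₆}  = ᶜ of {ω₂,ω₃,ω₄,ω₅}
  {ω₂,ω₄}  = ᶜ of {ω₁,ω₃,ω₅,ω₆}
  {ω₄,ω₅}  = ᶜ of {ω₁,ω₂,ω₃,ω₆}
  {ω₃,ω₄,ω₆}  = {ω₃,ω₄} ∪ {ω₆}
  {ω₂,ω₃,ω₄,ω₅,ω₆}  = {ω₃,ω₄,ω₅} ∪ {ω₂,ω₃,ω₄,ω₆}
  [32 total]
Step 4: +24 →
  {ω₁}  = ᶜ of {ω₂,ω₃,ω₄,ω₅,ω₆}
  {ω₂,ω₃}  = {ω₂} ∪ {ω₃}
  {ω₂,ω₅}  = {ω₂} ∪ {ω₅}
  {ω₂,ω₆}  = {ω₂} ∪ {ω₆}
  {ω₃,ω₅}  = {ω₅} ∪ {ω₃}
  {ω₄,ω₆}  = {ω₆} ∪ {ω₄}
  {ω₅,ω₆}  = {ω₆} ∪ {ω₅}
  {ω₁,ω₂,ω₃}  = {ω₁,ω₂} ∪ {ω₃}
  {ω₁,ω₂,ω₄}  = {ω₁,ω₂} ∪ {ω₄}
  {ω₁,ω₂,ω₅}  = ᶜ of {ω₃,ω₄,ω₆}
  {ω₁,ω₃,ω₅}  = {ω₃} ∪ {ω₁,ω₅}
  {ω₁,ω₃,ω₆}  = {ω₁,ω₆} ∪ {ω₃}
  {ω₁,ω₄,ω₅}  = {ω₄,ω₅} ∪ {ω₁,ω₅}
  {ω₁,ω₄,ω₆}  = {ω₁,ω₆} ∪ {ω₄}
  {ω₂,ω₃,ω₆}  = {ω₂} ∪ {ω₃,ω₆}
  {ω₂,ω₄,ω₅}  = {ω₂} ∪ {ω₄,ω₅}
  {ω₂,ω₄,ω₆}  = {ω₆} ∪ {ω₂,ω₄}
  {ω₃,ω₅,ω₆}  = {ω₅} ∪ {ω₃,ω₆}
  {ω₄,ω₅,ω₆}  = {ω₆} ∪ {ω₄,ω₅}
  {ω₁,ω₂,ω₃,ω₄}  = {ω₃,ω₄} ∪ {ω₁,ω₂}
  {ω₁,ω₂,ω₄,ω₆}  = {ω₁,ω₆} ∪ {ω₂,ω₄}
  {ω₁,ω₃,ω₄,ω₅}  = {ω₃,ω₄,ω₅} ∪ {ω₁,ω₅}
  {ω₁,ω₃,ω₄,ω₆}  = {ω₃,ω₄} ∪ {ω₁,ω₆}
  {ω₁,ω₄,ω₅,ω₆}  = {ω₁,ω₆} ∪ {ω₄,ω₅}
  [56 total]
Step 5: +8 →
  {ω₁,ω₃}  = {ω₃} ∪ {ω₁}
  {ω₁,ω₄}  = {ω₄} ∪ {ω₁}
  {ω₁,ω₃,ω₄}  = {ω₃,ω₄} ∪ {ω₁}
  {ω₂,ω₃,ω₅}  = ᶜ of {ω₁,ω₄,ω₆}
  {ω₂,ω₅,ω₆}  = {ω₂,ω₅} ∪ {ω₅,ω₆}
  {ω₁,ω₂,ω₃,ω₅}  = ᶜ of {ω₄,ω₆}
  {ω₂,ω₃,ω₅,ω₆}  = {ω₂,ω₅} ∪ {ω₂,ω₃,ω₆}
  {ω₂,ω₄,ω₅,ω₆}  = {ω₂,ω₄,ω₆} ∪ {ω₂,ω₅}
  [64 total]
Step 6: closed — nothing new.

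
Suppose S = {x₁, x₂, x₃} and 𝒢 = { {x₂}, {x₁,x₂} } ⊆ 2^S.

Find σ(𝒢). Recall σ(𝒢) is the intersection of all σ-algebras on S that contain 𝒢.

Begin from { {}, {x₂}, {x₁,x₂}, S } (that is, 𝒢 plus ∅ and S).
Round 1 (2 new):
  {x₃}  = S∖{x₁,x₂}
  {x₁,x₃}  = S∖{x₂}
  [6 total]
Round 2. New:
  {x₂,x₃}  = {x₃} ∪ {x₂}
  [7 total]
Round 3 (1 new):
  {x₁}  = S∖{x₂,x₃}
  [8 total]
Round 4: already closed under ᶜ and ∪.

σ(𝒢) = { {}, {x₁}, {x₂}, {x₃}, {x₁,x₂}, {x₁,x₃}, {x₂,x₃}, S }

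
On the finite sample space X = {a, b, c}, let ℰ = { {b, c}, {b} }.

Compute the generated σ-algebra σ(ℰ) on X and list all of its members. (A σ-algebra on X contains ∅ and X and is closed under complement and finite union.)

Initial family (4 sets): { ∅, {b}, {b, c}, X }.
Step 1: +2 →
  {a}  = complement {b, c}
  {a, c}  = complement {b}
  [6 total]
Step 2: +1 →
  {a, b}  = {b} ∪ {a}
  [7 total]
Step 3 (1 new):
  {c}  = complement {a, b}
  [8 total]
Step 4: already closed under ᶜ and ∪.

|σ(ℰ)| = 8.  σ(ℰ) = { ∅, {a}, {b}, {c}, {a, b}, {a, c}, {b, c}, X }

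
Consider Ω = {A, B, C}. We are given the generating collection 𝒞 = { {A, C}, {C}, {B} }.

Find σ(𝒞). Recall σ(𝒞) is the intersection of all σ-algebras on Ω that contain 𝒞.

Begin from { {}, {B}, {C}, {A, C}, Ω } (that is, 𝒞 plus ∅ and Ω).
Iteration 1 (2 new):
  {A, B}  = {C}ᶜ
  {B, C}  = {C} ∪ {B}
  [7 total]
Iteration 2 (1 new):
  {A}  = {B, C}ᶜ
  [8 total]
Iteration 3: no new sets; the family is a σ-algebra.

σ(𝒞) = { {}, {A}, {B}, {C}, {A, B}, {A, C}, {B, C}, Ω }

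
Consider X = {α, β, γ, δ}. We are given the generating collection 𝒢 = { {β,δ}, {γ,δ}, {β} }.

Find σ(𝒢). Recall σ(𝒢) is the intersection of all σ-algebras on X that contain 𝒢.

Begin from { {}, {β}, {β,δ}, {γ,δ}, X } (that is, 𝒢 plus ∅ and X).
Step 1. New:
  {α,β}  = ᶜ of {γ,δ}
  {α,γ}  = ᶜ of {β,δ}
  {α,γ,δ}  = ᶜ of {β}
  {β,γ,δ}  = {γ,δ} ∪ {β}
  (now 9)
Step 2: 3 new —
  {α}  = ᶜ of {β,γ,δ}
  {α,β,γ}  = {α,β} ∪ {α,γ}
  {α,β,δ}  = {α,β} ∪ {β,δ}
  (now 12)
Step 3: +2 →
  {γ}  = ᶜ of {α,β,δ}
  {δ}  = ᶜ of {α,β,γ}
  (now 14)
Step 4: +2 →
  {α,δ}  = {δ} ∪ {α}
  {β,γ}  = {γ} ∪ {β}
  (now 16)
Step 5: closed — nothing new.

|σ(𝒢)| = 16.  σ(𝒢) = { {}, {α}, {β}, {γ}, {δ}, {α,β}, {α,γ}, {α,δ}, {β,γ}, {β,δ}, {γ,δ}, {α,β,γ}, {α,β,δ}, {α,γ,δ}, {β,γ,δ}, X }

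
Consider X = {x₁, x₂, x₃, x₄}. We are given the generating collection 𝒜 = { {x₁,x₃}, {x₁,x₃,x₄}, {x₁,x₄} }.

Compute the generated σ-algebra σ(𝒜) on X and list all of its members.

Start: 𝒜 ∪ {∅, X} = { ∅, {x₁,x₃}, {x₁,x₄}, {x₁,x₃,x₄}, X }.
Round 1: +3 →
  {x₂}  = X∖{x₁,x₃,x₄}
  {x₂,x₃}  = X∖{x₁,x₄}
  {x₂,x₄}  = X∖{x₁,x₃}
  |family| = 8
Round 2: +3 →
  {x₁,x₂,x₃}  = {x₂} ∪ {x₁,x₃}
  {x₁,x₂,x₄}  = {x₂} ∪ {x₁,x₄}
  {x₂,x₃,x₄}  = {x₂,x₃} ∪ {x₂,x₄}
  |family| = 11
Round 3 adds 3:
  {x₁}  = X∖{x₂,x₃,x₄}
  {x₃}  = X∖{x₁,x₂,x₄}
  {x₄}  = X∖{x₁,x₂,x₃}
  |family| = 14
Round 4: +2 →
  {x₁,x₂}  = {x₂} ∪ {x₁}
  {x₃,x₄}  = {x₃} ∪ {x₄}
  |family| = 16
After Round 5 the family is unchanged; done.

Hence σ(𝒜) has 16 members: { ∅, {x₁}, {x₂}, {x₃}, {x₄}, {x₁,x₂}, {x₁,x₃}, {x₁,x₄}, {x₂,x₃}, {x₂,x₄}, {x₃,x₄}, {x₁,x₂,x₃}, {x₁,x₂,x₄}, {x₁,x₃,x₄}, {x₂,x₃,x₄}, X }.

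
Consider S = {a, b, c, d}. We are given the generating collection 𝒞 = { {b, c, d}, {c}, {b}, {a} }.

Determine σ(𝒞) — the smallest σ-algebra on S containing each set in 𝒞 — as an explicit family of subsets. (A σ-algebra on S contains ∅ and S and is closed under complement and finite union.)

|σ(𝒞)| = 16.  σ(𝒞) = { {}, {a}, {b}, {c}, {d}, {a, b}, {a, c}, {a, d}, {b, c}, {b, d}, {c, d}, {a, b, c}, {a, b, d}, {a, c, d}, {b, c, d}, S }

Trace:
Start: 𝒞 ∪ {∅, S} = { {}, {a}, {b}, {c}, {b, c, d}, S }.
Step 1: 5 new —
  {a, b}  = {b} ∪ {a}
  {a, c}  = {c} ∪ {a}
  {b, c}  = {c} ∪ {b}
  {a, b, d}  = ᶜ of {c}
  {a, c, d}  = ᶜ of {b}
  |family| = 11
Step 2: +4 →
  {a, d}  = ᶜ of {b, c}
  {b, d}  = ᶜ of {a, c}
  {c, d}  = ᶜ of {a, b}
  {a, b, c}  = {a, b} ∪ {c}
  |family| = 15
Step 3: 1 new —
  {d}  = ᶜ of {a, b, c}
  |family| = 16
Step 4: closed — nothing new.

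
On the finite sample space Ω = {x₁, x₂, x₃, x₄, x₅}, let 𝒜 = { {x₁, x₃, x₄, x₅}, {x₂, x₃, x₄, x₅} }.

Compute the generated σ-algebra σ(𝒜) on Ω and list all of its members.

Start: 𝒜 ∪ {∅, Ω} = { ∅, {x₁, x₃, x₄, x₅}, {x₂, x₃, x₄, x₅}, Ω }.
Pass 1: +2 →
  {x₁}  = complement {x₂, x₃, x₄, x₅}
  {x₂}  = complement {x₁, x₃, x₄, x₅}
  — 6 sets.
Pass 2 (1 new):
  {x₁, x₂}  = {x₂} ∪ {x₁}
  — 7 sets.
Pass 3 (1 new):
  {x₃, x₄, x₅}  = complement {x₁, x₂}
  — 8 sets.
Pass 4: stable.

|σ(𝒜)| = 8.  σ(𝒜) = { ∅, {x₁}, {x₂}, {x₁, x₂}, {x₃, x₄, x₅}, {x₁, x₃, x₄, x₅}, {x₂, x₃, x₄, x₅}, Ω }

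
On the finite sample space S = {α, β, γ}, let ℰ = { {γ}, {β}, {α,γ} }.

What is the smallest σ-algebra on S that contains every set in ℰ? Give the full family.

σ(ℰ) (8 sets): { {}, {α}, {β}, {γ}, {α,β}, {α,γ}, {β,γ}, S }

Derivation:
Begin from { {}, {β}, {γ}, {α,γ}, S } (that is, ℰ plus ∅ and S).
Round 1 (2 new):
  {α,β}  = S∖{γ}
  {β,γ}  = {γ} ∪ {β}
  [7 total]
Round 2: 1 new —
  {α}  = S∖{β,γ}
  [8 total]
Round 3: closed — nothing new.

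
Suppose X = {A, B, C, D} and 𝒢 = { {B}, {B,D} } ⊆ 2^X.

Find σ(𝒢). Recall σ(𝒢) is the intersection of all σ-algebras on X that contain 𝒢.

Initial family (4 sets): { {}, {B}, {B,D}, X }.
Round 1: +2 →
  {A,C}  = X∖{B,D}
  {A,C,D}  = X∖{B}
  — 6 sets.
Round 2: +1 →
  {A,B,C}  = {A,C} ∪ {B}
  — 7 sets.
Round 3: +1 →
  {D}  = X∖{A,B,C}
  — 8 sets.
Round 4: already closed under ᶜ and ∪.

Hence σ(𝒢) has 8 members: { {}, {B}, {D}, {A,C}, {B,D}, {A,B,C}, {A,C,D}, X }.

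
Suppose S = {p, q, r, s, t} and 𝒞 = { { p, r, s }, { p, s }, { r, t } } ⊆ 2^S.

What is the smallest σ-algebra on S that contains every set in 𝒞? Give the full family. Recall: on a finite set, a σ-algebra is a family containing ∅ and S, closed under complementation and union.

Seed the family with 𝒞 together with ∅ and S: { {}, { p, s }, { r, t }, { p, r, s }, S }.
Pass 1: +4 →
  { q, t }  = { p, r, s }ᶜ
  { p, q, s }  = { r, t }ᶜ
  { q, r, t }  = { p, s }ᶜ
  { p, r, s, t }  = { p, r, s } ∪ { r, t }
  |family| = 9
Pass 2 adds 3:
  { q }  = { p, r, s, t }ᶜ
  { p, q, r, s }  = { p, q, s } ∪ { p, r, s }
  { p, q, s, t }  = { q, t } ∪ { p, q, s }
  |family| = 12
Pass 3 (2 new):
  { r }  = { p, q, s, t }ᶜ
  { t }  = { p, q, r, s }ᶜ
  |family| = 14
Pass 4. New:
  { q, r }  = { r } ∪ { q }
  { p, s, t }  = { p, s } ∪ { t }
  |family| = 16
Pass 5: stable.

Therefore σ(𝒞) = { {}, { q }, { r }, { t }, { p, s }, { q, r }, { q, t }, { r, t }, { p, q, s }, { p, r, s }, { p, s, t }, { q, r, t }, { p, q, r, s }, { p, q, s, t }, { p, r, s, t }, S } (|σ(𝒞)| = 16).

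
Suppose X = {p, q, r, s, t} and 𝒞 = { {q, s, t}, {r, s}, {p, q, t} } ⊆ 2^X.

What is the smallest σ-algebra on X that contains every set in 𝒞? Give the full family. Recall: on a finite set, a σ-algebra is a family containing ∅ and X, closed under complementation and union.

Initial family (5 sets): { ∅, {r, s}, {p, q, t}, {q, s, t}, X }.
Round 1: +3 →
  {p, r}  = {q, s, t}ᶜ
  {p, q, s, t}  = {p, q, t} ∪ {q, s, t}
  {q, r, s, t}  = {r, s} ∪ {q, s, t}
  |family| = 8
Round 2: +4 →
  {p}  = {q, r, s, t}ᶜ
  {r}  = {p, q, s, t}ᶜ
  {p, r, s}  = {r, s} ∪ {p, r}
  {p, q, r, t}  = {p, q, t} ∪ {p, r}
  |family| = 12
Round 3 adds 2:
  {s}  = {p, q, r, t}ᶜ
  {q, t}  = {p, r, s}ᶜ
  |family| = 14
Round 4 (2 new):
  {p, s}  = {s} ∪ {p}
  {q, r, t}  = {r} ∪ {q, t}
  |family| = 16
Round 5: already closed under ᶜ and ∪.

σ(𝒞) = { ∅, {p}, {r}, {s}, {p, r}, {p, s}, {q, t}, {r, s}, {p, q, t}, {p, r, s}, {q, r, t}, {q, s, t}, {p, q, r, t}, {p, q, s, t}, {q, r, s, t}, X }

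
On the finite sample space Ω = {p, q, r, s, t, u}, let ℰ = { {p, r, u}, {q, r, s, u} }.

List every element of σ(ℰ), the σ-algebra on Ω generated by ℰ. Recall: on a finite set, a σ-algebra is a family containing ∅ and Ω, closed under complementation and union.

Start: ℰ ∪ {∅, Ω} = { ∅, {p, r, u}, {q, r, s, u}, Ω }.
Iteration 1: 3 new —
  {p, t}  = complement {q, r, s, u}
  {q, s, t}  = complement {p, r, u}
  {p, q, r, s, u}  = {q, r, s, u} ∪ {p, r, u}
  (now 7)
Iteration 2: +4 →
  {t}  = complement {p, q, r, s, u}
  {p, q, s, t}  = {p, t} ∪ {q, s, t}
  {p, r, t, u}  = {p, r, u} ∪ {p, t}
  {q, r, s, t, u}  = {q, r, s, u} ∪ {q, s, t}
  (now 11)
Iteration 3: 3 new —
  {p}  = complement {q, r, s, t, u}
  {q, s}  = complement {p, r, t, u}
  {r, u}  = complement {p, q, s, t}
  (now 14)
Iteration 4: +2 →
  {p, q, s}  = {q, s} ∪ {p}
  {r, t, u}  = {r, u} ∪ {t}
  (now 16)
Iteration 5: stable.

Therefore σ(ℰ) = { ∅, {p}, {t}, {p, t}, {q, s}, {r, u}, {p, q, s}, {p, r, u}, {q, s, t}, {r, t, u}, {p, q, s, t}, {p, r, t, u}, {q, r, s, u}, {p, q, r, s, u}, {q, r, s, t, u}, Ω } (|σ(ℰ)| = 16).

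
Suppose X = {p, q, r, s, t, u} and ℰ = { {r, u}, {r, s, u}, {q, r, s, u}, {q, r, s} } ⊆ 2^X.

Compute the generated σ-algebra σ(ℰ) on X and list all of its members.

Take S₀ = ℰ ∪ {∅, X} = { {}, {r, u}, {q, r, s}, {r, s, u}, {q, r, s, u}, X }.
Iteration 1 adds 4:
  {p, t}  = ᶜ of {q, r, s, u}
  {p, q, t}  = ᶜ of {r, s, u}
  {p, t, u}  = ᶜ of {q, r, s}
  {p, q, s, t}  = ᶜ of {r, u}
Iteration 2 (6 new):
  {p, q, t, u}  = {p, q, t} ∪ {p, t, u}
  {p, r, t, u}  = {p, t, u} ∪ {r, u}
  {p, q, r, s, t}  = {q, r, s} ∪ {p, q, s, t}
  {p, q, r, t, u}  = {p, q, t} ∪ {r, u}
  {p, q, s, t, u}  = {p, q, s, t} ∪ {p, t, u}
  {p, r, s, t, u}  = {p, t, u} ∪ {r, s, u}
Iteration 3. New:
  {q}  = ᶜ of {p, r, s, t, u}
  {r}  = ᶜ of {p, q, s, t, u}
  {s}  = ᶜ of {p, q, r, t, u}
  {u}  = ᶜ of {p, q, r, s, t}
  {q, s}  = ᶜ of {p, r, t, u}
  {r, s}  = ᶜ of {p, q, t, u}
Iteration 4 (10 new):
  {q, r}  = {q} ∪ {r}
  {q, u}  = {q} ∪ {u}
  {s, u}  = {u} ∪ {s}
  {p, r, t}  = {r} ∪ {p, t}
  {p, s, t}  = {p, t} ∪ {s}
  {q, r, u}  = {q} ∪ {r, u}
  {q, s, u}  = {u} ∪ {q, s}
  {p, q, r, t}  = {r} ∪ {p, q, t}
  {p, r, s, t}  = {r, s} ∪ {p, t}
  {p, s, t, u}  = {p, t, u} ∪ {s}
Iteration 5: already closed under ᶜ and ∪.

|σ(ℰ)| = 32.  σ(ℰ) = { {}, {q}, {r}, {s}, {u}, {p, t}, {q, r}, {q, s}, {q, u}, {r, s}, {r, u}, {s, u}, {p, q, t}, {p, r, t}, {p, s, t}, {p, t, u}, {q, r, s}, {q, r, u}, {q, s, u}, {r, s, u}, {p, q, r, t}, {p, q, s, t}, {p, q, t, u}, {p, r, s, t}, {p, r, t, u}, {p, s, t, u}, {q, r, s, u}, {p, q, r, s, t}, {p, q, r, t, u}, {p, q, s, t, u}, {p, r, s, t, u}, X }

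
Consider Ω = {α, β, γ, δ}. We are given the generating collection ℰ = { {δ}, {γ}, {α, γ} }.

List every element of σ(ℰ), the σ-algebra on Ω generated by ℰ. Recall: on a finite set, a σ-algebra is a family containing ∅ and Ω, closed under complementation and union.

Take S₀ = ℰ ∪ {∅, Ω} = { {}, {γ}, {δ}, {α, γ}, Ω }.
Pass 1 (5 new):
  {β, δ}  = {α, γ}ᶜ
  {γ, δ}  = {γ} ∪ {δ}
  {α, β, γ}  = {δ}ᶜ
  {α, β, δ}  = {γ}ᶜ
  {α, γ, δ}  = {α, γ} ∪ {δ}
  [10 total]
Pass 2. New:
  {β}  = {α, γ, δ}ᶜ
  {α, β}  = {γ, δ}ᶜ
  {β, γ, δ}  = {γ, δ} ∪ {β, δ}
  [13 total]
Pass 3. New:
  {α}  = {β, γ, δ}ᶜ
  {β, γ}  = {γ} ∪ {β}
  [15 total]
Pass 4 (1 new):
  {α, δ}  = {β, γ}ᶜ
  [16 total]
After Pass 5 the family is unchanged; done.

|σ(ℰ)| = 16.  σ(ℰ) = { {}, {α}, {β}, {γ}, {δ}, {α, β}, {α, γ}, {α, δ}, {β, γ}, {β, δ}, {γ, δ}, {α, β, γ}, {α, β, δ}, {α, γ, δ}, {β, γ, δ}, Ω }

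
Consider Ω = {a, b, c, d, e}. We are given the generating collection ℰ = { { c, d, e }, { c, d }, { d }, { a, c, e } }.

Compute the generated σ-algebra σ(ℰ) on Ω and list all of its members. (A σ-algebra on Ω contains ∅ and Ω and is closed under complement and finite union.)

σ(ℰ) = { {}, { a }, { b }, { c }, { d }, { e }, { a, b }, { a, c }, { a, d }, { a, e }, { b, c }, { b, d }, { b, e }, { c, d }, { c, e }, { d, e }, { a, b, c }, { a, b, d }, { a, b, e }, { a, c, d }, { a, c, e }, { a, d, e }, { b, c, d }, { b, c, e }, { b, d, e }, { c, d, e }, { a, b, c, d }, { a, b, c, e }, { a, b, d, e }, { a, c, d, e }, { b, c, d, e }, Ω }

Derivation:
Seed the family with ℰ together with ∅ and Ω: { {}, { d }, { c, d }, { a, c, e }, { c, d, e }, Ω }.
Iteration 1 (5 new):
  { a, b }  = Ω∖{ c, d, e }
  { b, d }  = Ω∖{ a, c, e }
  { a, b, e }  = Ω∖{ c, d }
  { a, b, c, e }  = Ω∖{ d }
  { a, c, d, e }  = { c, d, e } ∪ { a, c, e }
Iteration 2 (6 new):
  { b }  = Ω∖{ a, c, d, e }
  { a, b, d }  = { a, b } ∪ { d }
  { b, c, d }  = { c, d } ∪ { b, d }
  { a, b, c, d }  = { c, d } ∪ { a, b }
  { a, b, d, e }  = { a, b, e } ∪ { d }
  { b, c, d, e }  = { c, d, e } ∪ { b, d }
Iteration 3. New:
  { a }  = Ω∖{ b, c, d, e }
  { c }  = Ω∖{ a, b, d, e }
  { e }  = Ω∖{ a, b, c, d }
  { a, e }  = Ω∖{ b, c, d }
  { c, e }  = Ω∖{ a, b, d }
Iteration 4 adds 10:
  { a, c }  = { c } ∪ { a }
  { a, d }  = { d } ∪ { a }
  { b, c }  = { b } ∪ { c }
  { b, e }  = { b } ∪ { e }
  { d, e }  = { e } ∪ { d }
  { a, b, c }  = { a, b } ∪ { c }
  { a, c, d }  = { c, d } ∪ { a }
  { a, d, e }  = { a, e } ∪ { d }
  { b, c, e }  = { b } ∪ { c, e }
  { b, d, e }  = { e } ∪ { b, d }
Iteration 5: closed — nothing new.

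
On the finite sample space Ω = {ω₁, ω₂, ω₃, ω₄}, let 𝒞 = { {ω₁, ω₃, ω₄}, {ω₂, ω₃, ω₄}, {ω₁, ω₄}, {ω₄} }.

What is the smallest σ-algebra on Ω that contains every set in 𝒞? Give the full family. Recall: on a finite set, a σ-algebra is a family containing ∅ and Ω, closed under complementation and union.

σ(𝒞) (16 sets): { ∅, {ω₁}, {ω₂}, {ω₃}, {ω₄}, {ω₁, ω₂}, {ω₁, ω₃}, {ω₁, ω₄}, {ω₂, ω₃}, {ω₂, ω₄}, {ω₃, ω₄}, {ω₁, ω₂, ω₃}, {ω₁, ω₂, ω₄}, {ω₁, ω₃, ω₄}, {ω₂, ω₃, ω₄}, Ω }

Check:
Initial family (6 sets): { ∅, {ω₄}, {ω₁, ω₄}, {ω₁, ω₃, ω₄}, {ω₂, ω₃, ω₄}, Ω }.
Round 1 adds 4:
  {ω₁}  = {ω₂, ω₃, ω₄}ᶜ
  {ω₂}  = {ω₁, ω₃, ω₄}ᶜ
  {ω₂, ω₃}  = {ω₁, ω₄}ᶜ
  {ω₁, ω₂, ω₃}  = {ω₄}ᶜ
Round 2: +3 →
  {ω₁, ω₂}  = {ω₂} ∪ {ω₁}
  {ω₂, ω₄}  = {ω₂} ∪ {ω₄}
  {ω₁, ω₂, ω₄}  = {ω₂} ∪ {ω₁, ω₄}
Round 3: 3 new —
  {ω₃}  = {ω₁, ω₂, ω₄}ᶜ
  {ω₁, ω₃}  = {ω₂, ω₄}ᶜ
  {ω₃, ω₄}  = {ω₁, ω₂}ᶜ
Round 4 adds nothing — fixpoint reached.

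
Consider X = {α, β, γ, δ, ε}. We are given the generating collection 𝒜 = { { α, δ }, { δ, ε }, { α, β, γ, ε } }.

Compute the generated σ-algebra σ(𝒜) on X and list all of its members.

σ(𝒜) = { {  }, { α }, { δ }, { ε }, { α, δ }, { α, ε }, { β, γ }, { δ, ε }, { α, β, γ }, { α, δ, ε }, { β, γ, δ }, { β, γ, ε }, { α, β, γ, δ }, { α, β, γ, ε }, { β, γ, δ, ε }, X }

Working:
Start: 𝒜 ∪ {∅, X} = { {  }, { α, δ }, { δ, ε }, { α, β, γ, ε }, X }.
Iteration 1: 4 new —
  { δ }  = X∖{ α, β, γ, ε }
  { α, β, γ }  = X∖{ δ, ε }
  { α, δ, ε }  = { δ, ε } ∪ { α, δ }
  { β, γ, ε }  = X∖{ α, δ }
  [9 total]
Iteration 2. New:
  { β, γ }  = X∖{ α, δ, ε }
  { α, β, γ, δ }  = { α, β, γ } ∪ { α, δ }
  { β, γ, δ, ε }  = { δ, ε } ∪ { β, γ, ε }
  [12 total]
Iteration 3 adds 3:
  { α }  = X∖{ β, γ, δ, ε }
  { ε }  = X∖{ α, β, γ, δ }
  { β, γ, δ }  = { β, γ } ∪ { δ }
  [15 total]
Iteration 4: 1 new —
  { α, ε }  = X∖{ β, γ, δ }
  [16 total]
Iteration 5: closed — nothing new.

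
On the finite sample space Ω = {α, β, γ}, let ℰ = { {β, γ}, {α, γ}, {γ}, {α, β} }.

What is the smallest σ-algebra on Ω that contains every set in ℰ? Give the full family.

|σ(ℰ)| = 8.  σ(ℰ) = { {}, {α}, {β}, {γ}, {α, β}, {α, γ}, {β, γ}, Ω }

Trace:
Begin from { {}, {γ}, {α, β}, {α, γ}, {β, γ}, Ω } (that is, ℰ plus ∅ and Ω).
Step 1 (2 new):
  {α}  = complement {β, γ}
  {β}  = complement {α, γ}
  — 8 sets.
Step 2: closed — nothing new.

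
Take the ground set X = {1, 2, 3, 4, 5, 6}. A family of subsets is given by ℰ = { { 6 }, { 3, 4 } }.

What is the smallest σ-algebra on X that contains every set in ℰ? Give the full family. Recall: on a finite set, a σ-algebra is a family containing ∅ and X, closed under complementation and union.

Take S₀ = ℰ ∪ {∅, X} = { ∅, { 6 }, { 3, 4 }, X }.
Round 1: +3 →
  { 3, 4, 6 }  = { 3, 4 } ∪ { 6 }
  { 1, 2, 5, 6 }  = { 3, 4 }ᶜ
  { 1, 2, 3, 4, 5 }  = { 6 }ᶜ
  (now 7)
Round 2: 1 new —
  { 1, 2, 5 }  = { 3, 4, 6 }ᶜ
  (now 8)
Round 3: no new sets; the family is a σ-algebra.

σ(ℰ) = { ∅, { 6 }, { 3, 4 }, { 1, 2, 5 }, { 3, 4, 6 }, { 1, 2, 5, 6 }, { 1, 2, 3, 4, 5 }, X }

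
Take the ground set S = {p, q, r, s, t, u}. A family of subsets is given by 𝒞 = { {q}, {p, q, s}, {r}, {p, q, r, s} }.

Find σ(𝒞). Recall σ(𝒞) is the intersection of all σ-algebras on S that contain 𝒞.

Answer: σ(𝒞) = { {}, {q}, {r}, {p, s}, {q, r}, {t, u}, {p, q, s}, {p, r, s}, {q, t, u}, {r, t, u}, {p, q, r, s}, {p, s, t, u}, {q, r, t, u}, {p, q, s, t, u}, {p, r, s, t, u}, S }

Working:
Start: 𝒞 ∪ {∅, S} = { {}, {q}, {r}, {p, q, s}, {p, q, r, s}, S }.
Pass 1 adds 5:
  {q, r}  = {r} ∪ {q}
  {t, u}  = S∖{p, q, r, s}
  {r, t, u}  = S∖{p, q, s}
  {p, q, s, t, u}  = S∖{r}
  {p, r, s, t, u}  = S∖{q}
Pass 2 adds 3:
  {q, t, u}  = {t, u} ∪ {q}
  {p, s, t, u}  = S∖{q, r}
  {q, r, t, u}  = {t, u} ∪ {q, r}
Pass 3 (2 new):
  {p, s}  = S∖{q, r, t, u}
  {p, r, s}  = S∖{q, t, u}
Pass 4: stable.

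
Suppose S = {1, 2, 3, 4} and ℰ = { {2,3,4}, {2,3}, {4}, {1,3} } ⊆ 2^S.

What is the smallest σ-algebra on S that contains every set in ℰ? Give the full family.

Start: ℰ ∪ {∅, S} = { {}, {4}, {1,3}, {2,3}, {2,3,4}, S }.
Pass 1 adds 5:
  {1}  = {2,3,4}ᶜ
  {1,4}  = {2,3}ᶜ
  {2,4}  = {1,3}ᶜ
  {1,2,3}  = {4}ᶜ
  {1,3,4}  = {1,3} ∪ {4}
  (now 11)
Pass 2: 2 new —
  {2}  = {1,3,4}ᶜ
  {1,2,4}  = {1,4} ∪ {2,4}
  (now 13)
Pass 3: +2 →
  {3}  = {1,2,4}ᶜ
  {1,2}  = {2} ∪ {1}
  (now 15)
Pass 4: 1 new —
  {3,4}  = {1,2}ᶜ
  (now 16)
Pass 5: no new sets; the family is a σ-algebra.

σ(ℰ) = { {}, {1}, {2}, {3}, {4}, {1,2}, {1,3}, {1,4}, {2,3}, {2,4}, {3,4}, {1,2,3}, {1,2,4}, {1,3,4}, {2,3,4}, S }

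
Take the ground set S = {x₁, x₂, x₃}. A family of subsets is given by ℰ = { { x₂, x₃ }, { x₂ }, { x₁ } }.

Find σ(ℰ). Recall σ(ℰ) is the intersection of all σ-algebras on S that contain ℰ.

σ(ℰ) = { ∅, { x₁ }, { x₂ }, { x₃ }, { x₁, x₂ }, { x₁, x₃ }, { x₂, x₃ }, S }

Check:
Initial family (5 sets): { ∅, { x₁ }, { x₂ }, { x₂, x₃ }, S }.
Pass 1 adds 2:
  { x₁, x₂ }  = { x₂ } ∪ { x₁ }
  { x₁, x₃ }  = complement { x₂ }
  [7 total]
Pass 2. New:
  { x₃ }  = complement { x₁, x₂ }
  [8 total]
Pass 3: closed — nothing new.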